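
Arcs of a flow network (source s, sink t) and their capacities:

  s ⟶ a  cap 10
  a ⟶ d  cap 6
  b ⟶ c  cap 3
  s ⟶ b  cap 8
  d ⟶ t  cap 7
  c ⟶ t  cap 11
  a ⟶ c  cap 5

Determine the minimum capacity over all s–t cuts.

Augment s→a→c→t: bottleneck 5, flow now 5.
Augment s→a→d→t: bottleneck 5, flow now 10.
Augment s→b→c→t: bottleneck 3, flow now 13.
No augmenting path remains; maximum flow = 13.
By max-flow min-cut, the minimum cut capacity equals the max flow.
In the residual graph, reachable from s: {s, b}.
Min-cut edges: s→a (10), b→c (3); capacity 10 + 3 = 13.

13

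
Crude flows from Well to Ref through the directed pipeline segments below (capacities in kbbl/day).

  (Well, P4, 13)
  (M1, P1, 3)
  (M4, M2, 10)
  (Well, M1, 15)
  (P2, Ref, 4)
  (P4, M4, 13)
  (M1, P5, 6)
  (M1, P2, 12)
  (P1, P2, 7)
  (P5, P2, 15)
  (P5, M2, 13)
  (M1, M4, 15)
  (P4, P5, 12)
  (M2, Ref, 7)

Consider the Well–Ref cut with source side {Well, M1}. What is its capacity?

49

Edges leaving {Well, M1}: Well→P4 (13), M1→P1 (3), M1→P5 (6), M1→M4 (15), M1→P2 (12).
Cut capacity = 13 + 3 + 6 + 15 + 12 = 49.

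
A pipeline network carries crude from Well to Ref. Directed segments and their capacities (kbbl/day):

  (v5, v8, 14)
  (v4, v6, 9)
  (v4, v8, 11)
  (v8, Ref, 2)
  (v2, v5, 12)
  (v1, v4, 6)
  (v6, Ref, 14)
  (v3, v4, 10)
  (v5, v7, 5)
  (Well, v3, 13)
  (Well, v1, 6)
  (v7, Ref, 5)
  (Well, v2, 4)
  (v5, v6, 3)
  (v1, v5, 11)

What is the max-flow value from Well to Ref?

19

Augment Well→v1→v4→v6→Ref: bottleneck 6, flow now 6.
Augment Well→v2→v5→v6→Ref: bottleneck 3, flow now 9.
Augment Well→v2→v5→v7→Ref: bottleneck 1, flow now 10.
Augment Well→v3→v4→v6→Ref: bottleneck 3, flow now 13.
Augment Well→v3→v4→v8→Ref: bottleneck 2, flow now 15.
Augment Well→v3→v4→v1→v5→v7→Ref: bottleneck 4, flow now 19. (uses reverse residual edge)
No augmenting path remains; maximum flow = 19.
In the residual graph, reachable from Well: {Well, v1, v2, v3, v4, v5, v8}.
Min-cut edges: v4→v6 (9), v5→v6 (3), v5→v7 (5), v8→Ref (2); capacity 9 + 3 + 5 + 2 = 19.
This cut is saturated, so no flow can exceed 19.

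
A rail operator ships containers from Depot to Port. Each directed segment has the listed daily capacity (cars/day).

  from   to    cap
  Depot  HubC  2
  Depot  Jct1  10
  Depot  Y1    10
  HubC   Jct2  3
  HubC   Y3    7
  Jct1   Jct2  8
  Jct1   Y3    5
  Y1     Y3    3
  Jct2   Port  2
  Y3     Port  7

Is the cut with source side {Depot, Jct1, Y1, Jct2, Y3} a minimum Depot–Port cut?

No — its capacity is 11, but the minimum cut has capacity 9.

Given cut capacity: 2 + 2 + 7 = 11.
Augment Depot→HubC→Jct2→Port: bottleneck 2, flow now 2.
Augment Depot→Jct1→Y3→Port: bottleneck 5, flow now 7.
Augment Depot→Y1→Y3→Port: bottleneck 2, flow now 9.
No augmenting path remains; maximum flow = 9.
In the residual graph, reachable from Depot: {Depot, HubC, Jct1, Y1, Jct2, Y3}.
Min-cut edges: Jct2→Port (2), Y3→Port (7); capacity 2 + 7 = 9.
Cut capacity 11 exceeds the max flow 9, so it is not minimum.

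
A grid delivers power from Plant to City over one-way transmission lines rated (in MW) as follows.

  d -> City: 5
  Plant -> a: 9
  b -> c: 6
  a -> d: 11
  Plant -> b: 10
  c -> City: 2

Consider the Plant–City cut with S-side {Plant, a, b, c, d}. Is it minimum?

Given cut capacity: 2 + 5 = 7.
Augment Plant→a→d→City: bottleneck 5, flow now 5.
Augment Plant→b→c→City: bottleneck 2, flow now 7.
No augmenting path remains; maximum flow = 7.
Cut capacity 7 equals the max flow, so it is a minimum cut.

Yes — it is a minimum cut (capacity 7).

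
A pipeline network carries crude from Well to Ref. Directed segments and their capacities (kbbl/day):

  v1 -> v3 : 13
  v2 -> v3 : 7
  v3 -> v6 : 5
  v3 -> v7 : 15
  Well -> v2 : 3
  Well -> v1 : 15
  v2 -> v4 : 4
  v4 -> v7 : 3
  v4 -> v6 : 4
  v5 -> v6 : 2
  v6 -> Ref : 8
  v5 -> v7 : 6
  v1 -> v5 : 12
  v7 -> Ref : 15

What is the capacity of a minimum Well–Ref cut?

18

Augment Well→v1→v3→v6→Ref: bottleneck 5, flow now 5.
Augment Well→v1→v3→v7→Ref: bottleneck 8, flow now 13.
Augment Well→v1→v5→v6→Ref: bottleneck 2, flow now 15.
Augment Well→v2→v3→v7→Ref: bottleneck 3, flow now 18.
No augmenting path remains; maximum flow = 18.
By max-flow min-cut, the minimum cut capacity equals the max flow.
In the residual graph, reachable from Well: {Well}.
Min-cut edges: Well→v1 (15), Well→v2 (3); capacity 15 + 3 = 18.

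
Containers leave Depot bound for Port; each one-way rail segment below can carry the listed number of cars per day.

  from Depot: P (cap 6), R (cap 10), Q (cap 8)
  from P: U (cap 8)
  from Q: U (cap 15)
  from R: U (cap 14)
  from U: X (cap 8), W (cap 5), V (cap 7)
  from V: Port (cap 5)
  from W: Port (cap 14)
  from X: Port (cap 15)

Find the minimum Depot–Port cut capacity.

18

Augment Depot→P→U→V→Port: bottleneck 5, flow now 5.
Augment Depot→P→U→W→Port: bottleneck 1, flow now 6.
Augment Depot→Q→U→W→Port: bottleneck 4, flow now 10.
Augment Depot→Q→U→X→Port: bottleneck 4, flow now 14.
Augment Depot→R→U→X→Port: bottleneck 4, flow now 18.
No augmenting path remains; maximum flow = 18.
By max-flow min-cut, the minimum cut capacity equals the max flow.
In the residual graph, reachable from Depot: {Depot, P, Q, R, U, V}.
Min-cut edges: U→W (5), U→X (8), V→Port (5); capacity 5 + 8 + 5 = 18.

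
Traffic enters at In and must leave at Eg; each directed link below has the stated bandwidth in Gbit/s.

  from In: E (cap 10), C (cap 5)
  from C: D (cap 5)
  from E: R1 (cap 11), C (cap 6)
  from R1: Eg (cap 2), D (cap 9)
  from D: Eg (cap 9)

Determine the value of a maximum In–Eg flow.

11

Augment In→C→D→Eg: bottleneck 5, flow now 5.
Augment In→E→R1→Eg: bottleneck 2, flow now 7.
Augment In→E→R1→D→Eg: bottleneck 4, flow now 11.
No augmenting path remains; maximum flow = 11.
In the residual graph, reachable from In: {In, C, E, R1, D}.
Min-cut edges: R1→Eg (2), D→Eg (9); capacity 2 + 9 = 11.
This cut is saturated, so no flow can exceed 11.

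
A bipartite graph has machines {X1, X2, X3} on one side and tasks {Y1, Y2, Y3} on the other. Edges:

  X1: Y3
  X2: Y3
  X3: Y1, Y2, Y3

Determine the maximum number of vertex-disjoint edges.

Unit-capacity flow: source→left, listed edges, right→sink; max matching = max flow.
Augmenting path X1→Y3 (+1); matched 1.
Augmenting path X3→Y1 (+1); matched 2.
No augmenting path remains; maximum matching = 2.
König certificate: {X3, Y3} is a vertex cover of size 2 (every listed pair touches it), so no matching can be larger.

2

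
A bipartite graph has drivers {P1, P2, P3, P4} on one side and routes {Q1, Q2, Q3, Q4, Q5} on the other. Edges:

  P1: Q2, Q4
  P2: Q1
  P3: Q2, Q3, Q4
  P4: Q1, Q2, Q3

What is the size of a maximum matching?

Unit-capacity flow: source→left, listed edges, right→sink; max matching = max flow.
Augmenting path P1→Q2 (+1); matched 1.
Augmenting path P2→Q1 (+1); matched 2.
Augmenting path P3→Q3 (+1); matched 3.
Augmenting path P4→Q2→P1→Q4 (+1); matched 4.
No augmenting path remains; maximum matching = 4.
König certificate: {P1, P2, P3, P4} is a vertex cover of size 4 (every listed pair touches it), so no matching can be larger.

4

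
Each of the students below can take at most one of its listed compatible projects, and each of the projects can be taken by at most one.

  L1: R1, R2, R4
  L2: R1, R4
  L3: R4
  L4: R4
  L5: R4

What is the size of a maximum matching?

3

Unit-capacity flow: source→left, listed edges, right→sink; max matching = max flow.
Augmenting path L1→R1 (+1); matched 1.
Augmenting path L2→R4 (+1); matched 2.
Augmenting path L3→R4→L2→R1→L1→R2 (+1); matched 3.
No augmenting path remains; maximum matching = 3.
König certificate: {L1, L2, R4} is a vertex cover of size 3 (every listed pair touches it), so no matching can be larger.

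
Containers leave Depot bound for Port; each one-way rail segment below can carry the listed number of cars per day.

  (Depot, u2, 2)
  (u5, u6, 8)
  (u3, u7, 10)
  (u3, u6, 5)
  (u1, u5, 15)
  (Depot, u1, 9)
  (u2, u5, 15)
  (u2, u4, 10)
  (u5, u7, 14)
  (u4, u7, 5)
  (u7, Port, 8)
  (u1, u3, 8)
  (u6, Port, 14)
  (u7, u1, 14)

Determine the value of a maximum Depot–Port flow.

11

Augment Depot→u1→u3→u6→Port: bottleneck 5, flow now 5.
Augment Depot→u1→u3→u7→Port: bottleneck 3, flow now 8.
Augment Depot→u1→u5→u6→Port: bottleneck 1, flow now 9.
Augment Depot→u2→u4→u7→Port: bottleneck 2, flow now 11.
No augmenting path remains; maximum flow = 11.
In the residual graph, reachable from Depot: {Depot}.
Min-cut edges: Depot→u1 (9), Depot→u2 (2); capacity 9 + 2 = 11.
This cut is saturated, so no flow can exceed 11.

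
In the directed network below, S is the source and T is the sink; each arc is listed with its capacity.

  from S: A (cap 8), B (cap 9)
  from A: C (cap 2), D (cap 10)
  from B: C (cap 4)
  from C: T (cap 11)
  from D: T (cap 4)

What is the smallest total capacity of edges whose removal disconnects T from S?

10

Augment S→A→C→T: bottleneck 2, flow now 2.
Augment S→A→D→T: bottleneck 4, flow now 6.
Augment S→B→C→T: bottleneck 4, flow now 10.
No augmenting path remains; maximum flow = 10.
By max-flow min-cut, the minimum cut capacity equals the max flow.
In the residual graph, reachable from S: {S, A, B, D}.
Min-cut edges: A→C (2), B→C (4), D→T (4); capacity 2 + 4 + 4 = 10.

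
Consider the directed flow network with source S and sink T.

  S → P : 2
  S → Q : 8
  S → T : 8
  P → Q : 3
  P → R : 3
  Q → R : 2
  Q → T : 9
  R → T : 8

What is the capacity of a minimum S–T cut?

18

Augment S→T: bottleneck 8, flow now 8.
Augment S→Q→T: bottleneck 8, flow now 16.
Augment S→P→Q→T: bottleneck 1, flow now 17.
Augment S→P→R→T: bottleneck 1, flow now 18.
No augmenting path remains; maximum flow = 18.
By max-flow min-cut, the minimum cut capacity equals the max flow.
In the residual graph, reachable from S: {S}.
Min-cut edges: S→P (2), S→Q (8), S→T (8); capacity 2 + 8 + 8 = 18.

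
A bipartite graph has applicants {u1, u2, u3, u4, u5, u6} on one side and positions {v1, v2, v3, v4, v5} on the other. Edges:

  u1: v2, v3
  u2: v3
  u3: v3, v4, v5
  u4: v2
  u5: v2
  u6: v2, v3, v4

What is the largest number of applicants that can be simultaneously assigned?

4

Unit-capacity flow: source→left, listed edges, right→sink; max matching = max flow.
Augmenting path u1→v2 (+1); matched 1.
Augmenting path u2→v3 (+1); matched 2.
Augmenting path u3→v4 (+1); matched 3.
Augmenting path u6→v4→u3→v5 (+1); matched 4.
No augmenting path remains; maximum matching = 4.
König certificate: {u3, u6, v2, v3} is a vertex cover of size 4 (every listed pair touches it), so no matching can be larger.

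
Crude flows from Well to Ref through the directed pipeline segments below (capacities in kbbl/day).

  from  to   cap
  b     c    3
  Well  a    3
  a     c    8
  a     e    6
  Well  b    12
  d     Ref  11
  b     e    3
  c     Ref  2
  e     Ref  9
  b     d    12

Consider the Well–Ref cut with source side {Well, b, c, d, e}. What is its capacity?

Edges leaving {Well, b, c, d, e}: Well→a (3), c→Ref (2), d→Ref (11), e→Ref (9).
Cut capacity = 3 + 2 + 11 + 9 = 25.

25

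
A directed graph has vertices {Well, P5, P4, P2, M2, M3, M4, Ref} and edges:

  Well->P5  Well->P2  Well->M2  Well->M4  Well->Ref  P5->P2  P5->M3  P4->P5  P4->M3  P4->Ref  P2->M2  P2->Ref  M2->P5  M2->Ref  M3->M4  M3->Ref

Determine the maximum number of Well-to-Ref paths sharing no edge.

4

Assign every edge capacity 1; by Menger, the answer equals the max flow.
Path Well→Ref (+1); total 1.
Path Well→P2→Ref (+1); total 2.
Path Well→M2→Ref (+1); total 3.
Path Well→P5→M3→Ref (+1); total 4.
No residual Well→Ref path; max flow = 4.
Certifying cut of size 4: {Well→M2, Well→P2, Well→P5, Well→Ref}.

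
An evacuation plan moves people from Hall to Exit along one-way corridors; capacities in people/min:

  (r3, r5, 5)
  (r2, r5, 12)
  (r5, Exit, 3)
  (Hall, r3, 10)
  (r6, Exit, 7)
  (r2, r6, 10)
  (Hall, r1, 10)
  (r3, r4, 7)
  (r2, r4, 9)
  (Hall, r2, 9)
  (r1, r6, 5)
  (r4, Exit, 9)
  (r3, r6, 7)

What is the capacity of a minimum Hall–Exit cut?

Augment Hall→r1→r6→Exit: bottleneck 5, flow now 5.
Augment Hall→r2→r4→Exit: bottleneck 9, flow now 14.
Augment Hall→r3→r5→Exit: bottleneck 3, flow now 17.
Augment Hall→r3→r6→Exit: bottleneck 2, flow now 19.
No augmenting path remains; maximum flow = 19.
By max-flow min-cut, the minimum cut capacity equals the max flow.
In the residual graph, reachable from Hall: {Hall, r1, r2, r3, r4, r5, r6}.
Min-cut edges: r4→Exit (9), r5→Exit (3), r6→Exit (7); capacity 9 + 3 + 7 = 19.

19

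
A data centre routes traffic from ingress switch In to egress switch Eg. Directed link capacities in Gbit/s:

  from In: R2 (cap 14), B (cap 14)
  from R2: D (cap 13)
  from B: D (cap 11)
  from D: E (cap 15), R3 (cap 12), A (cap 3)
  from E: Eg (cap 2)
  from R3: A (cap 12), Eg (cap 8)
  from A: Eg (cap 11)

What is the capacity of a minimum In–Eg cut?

17

Augment In→R2→D→E→Eg: bottleneck 2, flow now 2.
Augment In→R2→D→R3→Eg: bottleneck 8, flow now 10.
Augment In→R2→D→A→Eg: bottleneck 3, flow now 13.
Augment In→B→D→R3→A→Eg: bottleneck 4, flow now 17.
No augmenting path remains; maximum flow = 17.
By max-flow min-cut, the minimum cut capacity equals the max flow.
In the residual graph, reachable from In: {In, R2, B, D, E}.
Min-cut edges: D→R3 (12), D→A (3), E→Eg (2); capacity 12 + 3 + 2 = 17.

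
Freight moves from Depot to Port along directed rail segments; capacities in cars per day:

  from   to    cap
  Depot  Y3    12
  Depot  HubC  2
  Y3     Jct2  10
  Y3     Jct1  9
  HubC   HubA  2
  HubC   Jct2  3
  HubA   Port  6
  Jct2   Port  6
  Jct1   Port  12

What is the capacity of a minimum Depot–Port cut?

Augment Depot→Y3→Jct2→Port: bottleneck 6, flow now 6.
Augment Depot→Y3→Jct1→Port: bottleneck 6, flow now 12.
Augment Depot→HubC→HubA→Port: bottleneck 2, flow now 14.
No augmenting path remains; maximum flow = 14.
By max-flow min-cut, the minimum cut capacity equals the max flow.
In the residual graph, reachable from Depot: {Depot}.
Min-cut edges: Depot→Y3 (12), Depot→HubC (2); capacity 12 + 2 = 14.

14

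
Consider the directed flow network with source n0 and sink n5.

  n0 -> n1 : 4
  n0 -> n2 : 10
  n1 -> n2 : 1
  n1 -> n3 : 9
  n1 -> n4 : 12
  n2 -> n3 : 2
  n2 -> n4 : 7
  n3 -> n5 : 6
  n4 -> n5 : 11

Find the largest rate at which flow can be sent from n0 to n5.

13

Augment n0→n1→n3→n5: bottleneck 4, flow now 4.
Augment n0→n2→n3→n5: bottleneck 2, flow now 6.
Augment n0→n2→n4→n5: bottleneck 7, flow now 13.
No augmenting path remains; maximum flow = 13.
In the residual graph, reachable from n0: {n0, n2}.
Min-cut edges: n0→n1 (4), n2→n3 (2), n2→n4 (7); capacity 4 + 2 + 7 = 13.
This cut is saturated, so no flow can exceed 13.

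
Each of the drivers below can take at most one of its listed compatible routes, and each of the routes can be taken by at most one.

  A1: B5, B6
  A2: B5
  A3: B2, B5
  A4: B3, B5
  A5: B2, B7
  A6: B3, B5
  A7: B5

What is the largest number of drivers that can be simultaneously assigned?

5

Unit-capacity flow: source→left, listed edges, right→sink; max matching = max flow.
Augmenting path A1→B5 (+1); matched 1.
Augmenting path A3→B2 (+1); matched 2.
Augmenting path A4→B3 (+1); matched 3.
Augmenting path A5→B7 (+1); matched 4.
Augmenting path A2→B5→A1→B6 (+1); matched 5.
No augmenting path remains; maximum matching = 5.
König certificate: {A1, A3, A5, B3, B5} is a vertex cover of size 5 (every listed pair touches it), so no matching can be larger.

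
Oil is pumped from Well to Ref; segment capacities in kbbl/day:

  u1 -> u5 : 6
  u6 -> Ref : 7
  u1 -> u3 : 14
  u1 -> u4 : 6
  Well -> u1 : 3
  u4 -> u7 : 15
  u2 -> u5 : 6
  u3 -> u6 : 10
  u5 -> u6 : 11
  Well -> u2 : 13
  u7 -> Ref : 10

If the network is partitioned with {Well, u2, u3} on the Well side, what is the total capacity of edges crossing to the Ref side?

19

Edges leaving {Well, u2, u3}: Well→u1 (3), u2→u5 (6), u3→u6 (10).
Cut capacity = 3 + 6 + 10 = 19.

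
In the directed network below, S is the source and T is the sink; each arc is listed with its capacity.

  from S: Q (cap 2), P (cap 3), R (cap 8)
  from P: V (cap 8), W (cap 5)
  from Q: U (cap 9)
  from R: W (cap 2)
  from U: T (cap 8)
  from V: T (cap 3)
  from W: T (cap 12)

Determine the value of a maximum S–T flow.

7

Augment S→P→V→T: bottleneck 3, flow now 3.
Augment S→Q→U→T: bottleneck 2, flow now 5.
Augment S→R→W→T: bottleneck 2, flow now 7.
No augmenting path remains; maximum flow = 7.
In the residual graph, reachable from S: {S, R}.
Min-cut edges: S→P (3), S→Q (2), R→W (2); capacity 3 + 2 + 2 = 7.
This cut is saturated, so no flow can exceed 7.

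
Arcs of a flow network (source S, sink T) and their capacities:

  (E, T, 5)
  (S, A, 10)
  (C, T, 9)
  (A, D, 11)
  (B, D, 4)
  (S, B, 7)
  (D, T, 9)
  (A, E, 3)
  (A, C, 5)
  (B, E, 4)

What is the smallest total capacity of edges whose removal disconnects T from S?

17

Augment S→A→C→T: bottleneck 5, flow now 5.
Augment S→A→D→T: bottleneck 5, flow now 10.
Augment S→B→D→T: bottleneck 4, flow now 14.
Augment S→B→E→T: bottleneck 3, flow now 17.
No augmenting path remains; maximum flow = 17.
By max-flow min-cut, the minimum cut capacity equals the max flow.
In the residual graph, reachable from S: {S}.
Min-cut edges: S→A (10), S→B (7); capacity 10 + 7 = 17.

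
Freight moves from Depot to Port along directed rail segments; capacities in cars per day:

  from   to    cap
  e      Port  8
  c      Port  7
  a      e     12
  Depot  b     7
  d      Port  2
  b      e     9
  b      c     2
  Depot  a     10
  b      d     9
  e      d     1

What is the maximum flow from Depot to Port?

Augment Depot→a→e→Port: bottleneck 8, flow now 8.
Augment Depot→b→c→Port: bottleneck 2, flow now 10.
Augment Depot→b→d→Port: bottleneck 2, flow now 12.
No augmenting path remains; maximum flow = 12.
In the residual graph, reachable from Depot: {Depot, a, b, d, e}.
Min-cut edges: b→c (2), d→Port (2), e→Port (8); capacity 2 + 2 + 8 = 12.
This cut is saturated, so no flow can exceed 12.

12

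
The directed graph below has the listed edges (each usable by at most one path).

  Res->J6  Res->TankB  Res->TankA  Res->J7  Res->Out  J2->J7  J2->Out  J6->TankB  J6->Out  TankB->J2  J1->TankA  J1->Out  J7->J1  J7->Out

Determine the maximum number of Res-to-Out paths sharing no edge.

4

Assign every edge capacity 1; by Menger, the answer equals the max flow.
Path Res→Out (+1); total 1.
Path Res→J6→Out (+1); total 2.
Path Res→J7→Out (+1); total 3.
Path Res→TankB→J2→Out (+1); total 4.
No residual Res→Out path; max flow = 4.
Certifying cut of size 4: {Res→J6, Res→J7, Res→Out, Res→TankB}.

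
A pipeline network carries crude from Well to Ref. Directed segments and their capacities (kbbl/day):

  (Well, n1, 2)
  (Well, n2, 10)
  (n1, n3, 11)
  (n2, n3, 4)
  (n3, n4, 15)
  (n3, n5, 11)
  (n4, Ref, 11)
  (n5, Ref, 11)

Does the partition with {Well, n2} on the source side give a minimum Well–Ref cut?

Given cut capacity: 2 + 4 = 6.
Augment Well→n1→n3→n4→Ref: bottleneck 2, flow now 2.
Augment Well→n2→n3→n4→Ref: bottleneck 4, flow now 6.
No augmenting path remains; maximum flow = 6.
Cut capacity 6 equals the max flow, so it is a minimum cut.

Yes — it is a minimum cut (capacity 6).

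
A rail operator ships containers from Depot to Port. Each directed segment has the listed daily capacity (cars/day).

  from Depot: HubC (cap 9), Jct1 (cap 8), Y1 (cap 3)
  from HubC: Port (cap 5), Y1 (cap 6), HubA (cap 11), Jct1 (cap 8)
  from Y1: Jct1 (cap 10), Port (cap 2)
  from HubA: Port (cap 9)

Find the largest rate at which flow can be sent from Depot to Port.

11

Augment Depot→HubC→Port: bottleneck 5, flow now 5.
Augment Depot→Y1→Port: bottleneck 2, flow now 7.
Augment Depot→HubC→HubA→Port: bottleneck 4, flow now 11.
No augmenting path remains; maximum flow = 11.
In the residual graph, reachable from Depot: {Depot, Y1, Jct1}.
Min-cut edges: Depot→HubC (9), Y1→Port (2); capacity 9 + 2 = 11.
This cut is saturated, so no flow can exceed 11.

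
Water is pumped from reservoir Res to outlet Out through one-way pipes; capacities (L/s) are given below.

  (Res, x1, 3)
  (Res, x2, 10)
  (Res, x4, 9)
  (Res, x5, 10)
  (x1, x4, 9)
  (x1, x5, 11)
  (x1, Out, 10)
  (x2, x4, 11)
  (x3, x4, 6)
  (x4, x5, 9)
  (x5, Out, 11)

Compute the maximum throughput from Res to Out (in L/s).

Augment Res→x1→Out: bottleneck 3, flow now 3.
Augment Res→x5→Out: bottleneck 10, flow now 13.
Augment Res→x4→x5→Out: bottleneck 1, flow now 14.
No augmenting path remains; maximum flow = 14.
In the residual graph, reachable from Res: {Res, x2, x4, x5}.
Min-cut edges: Res→x1 (3), x5→Out (11); capacity 3 + 11 = 14.
This cut is saturated, so no flow can exceed 14.

14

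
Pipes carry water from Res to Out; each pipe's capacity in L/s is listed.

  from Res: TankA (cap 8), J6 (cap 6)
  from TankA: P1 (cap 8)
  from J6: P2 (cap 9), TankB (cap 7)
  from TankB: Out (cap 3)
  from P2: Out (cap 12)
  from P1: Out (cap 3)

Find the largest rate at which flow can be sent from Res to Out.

Augment Res→TankA→P1→Out: bottleneck 3, flow now 3.
Augment Res→J6→TankB→Out: bottleneck 3, flow now 6.
Augment Res→J6→P2→Out: bottleneck 3, flow now 9.
No augmenting path remains; maximum flow = 9.
In the residual graph, reachable from Res: {Res, TankA, P1}.
Min-cut edges: Res→J6 (6), P1→Out (3); capacity 6 + 3 = 9.
This cut is saturated, so no flow can exceed 9.

9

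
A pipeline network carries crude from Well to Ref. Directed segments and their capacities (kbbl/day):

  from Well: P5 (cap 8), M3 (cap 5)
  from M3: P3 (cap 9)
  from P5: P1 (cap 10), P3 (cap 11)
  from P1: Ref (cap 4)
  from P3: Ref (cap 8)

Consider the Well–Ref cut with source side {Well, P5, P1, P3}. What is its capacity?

Edges leaving {Well, P5, P1, P3}: Well→M3 (5), P1→Ref (4), P3→Ref (8).
Cut capacity = 5 + 4 + 8 = 17.

17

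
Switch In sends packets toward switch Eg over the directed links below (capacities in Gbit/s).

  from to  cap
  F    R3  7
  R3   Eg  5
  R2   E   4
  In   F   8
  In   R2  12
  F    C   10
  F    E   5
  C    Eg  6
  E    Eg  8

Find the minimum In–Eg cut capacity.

Augment In→F→C→Eg: bottleneck 6, flow now 6.
Augment In→F→E→Eg: bottleneck 2, flow now 8.
Augment In→R2→E→Eg: bottleneck 4, flow now 12.
No augmenting path remains; maximum flow = 12.
By max-flow min-cut, the minimum cut capacity equals the max flow.
In the residual graph, reachable from In: {In, R2}.
Min-cut edges: In→F (8), R2→E (4); capacity 8 + 4 = 12.

12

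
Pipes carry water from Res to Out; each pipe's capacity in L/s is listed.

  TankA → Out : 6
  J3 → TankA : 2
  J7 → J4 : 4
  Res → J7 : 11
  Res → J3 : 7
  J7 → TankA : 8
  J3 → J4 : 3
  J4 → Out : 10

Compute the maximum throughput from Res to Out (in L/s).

13

Augment Res→J3→TankA→Out: bottleneck 2, flow now 2.
Augment Res→J3→J4→Out: bottleneck 3, flow now 5.
Augment Res→J7→TankA→Out: bottleneck 4, flow now 9.
Augment Res→J7→J4→Out: bottleneck 4, flow now 13.
No augmenting path remains; maximum flow = 13.
In the residual graph, reachable from Res: {Res, J3, J7, TankA}.
Min-cut edges: J3→J4 (3), J7→J4 (4), TankA→Out (6); capacity 3 + 4 + 6 = 13.
This cut is saturated, so no flow can exceed 13.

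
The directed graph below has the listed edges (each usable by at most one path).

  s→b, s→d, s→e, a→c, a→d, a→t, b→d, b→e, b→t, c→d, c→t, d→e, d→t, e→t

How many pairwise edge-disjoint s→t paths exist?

3

Assign every edge capacity 1; by Menger, the answer equals the max flow.
Path s→b→t (+1); total 1.
Path s→d→t (+1); total 2.
Path s→e→t (+1); total 3.
No residual s→t path; max flow = 3.
Certifying cut of size 3: {s→b, s→d, s→e}.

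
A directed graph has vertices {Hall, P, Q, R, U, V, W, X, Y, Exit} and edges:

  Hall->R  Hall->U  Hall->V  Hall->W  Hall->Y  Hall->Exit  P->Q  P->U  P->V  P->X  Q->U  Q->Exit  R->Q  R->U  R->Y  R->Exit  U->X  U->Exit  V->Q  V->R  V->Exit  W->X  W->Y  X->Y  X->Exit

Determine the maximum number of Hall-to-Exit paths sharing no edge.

Assign every edge capacity 1; by Menger, the answer equals the max flow.
Path Hall→Exit (+1); total 1.
Path Hall→R→Exit (+1); total 2.
Path Hall→U→Exit (+1); total 3.
Path Hall→V→Exit (+1); total 4.
Path Hall→W→X→Exit (+1); total 5.
No residual Hall→Exit path; max flow = 5.
Certifying cut of size 5: {Hall→Exit, Hall→R, Hall→U, Hall→V, Hall→W}.

5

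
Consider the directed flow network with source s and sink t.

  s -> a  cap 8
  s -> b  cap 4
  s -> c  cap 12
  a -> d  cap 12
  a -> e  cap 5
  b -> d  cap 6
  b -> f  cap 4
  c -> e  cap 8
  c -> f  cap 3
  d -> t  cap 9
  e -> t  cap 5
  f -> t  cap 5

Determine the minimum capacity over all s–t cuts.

19

Augment s→a→d→t: bottleneck 8, flow now 8.
Augment s→b→d→t: bottleneck 1, flow now 9.
Augment s→b→f→t: bottleneck 3, flow now 12.
Augment s→c→e→t: bottleneck 5, flow now 17.
Augment s→c→f→t: bottleneck 2, flow now 19.
No augmenting path remains; maximum flow = 19.
By max-flow min-cut, the minimum cut capacity equals the max flow.
In the residual graph, reachable from s: {s, a, b, c, d, e, f}.
Min-cut edges: d→t (9), e→t (5), f→t (5); capacity 9 + 5 + 5 = 19.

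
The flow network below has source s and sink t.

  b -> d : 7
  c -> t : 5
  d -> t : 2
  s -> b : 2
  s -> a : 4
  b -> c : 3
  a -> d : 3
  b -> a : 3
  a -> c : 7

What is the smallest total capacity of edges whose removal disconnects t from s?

6

Augment s→a→c→t: bottleneck 4, flow now 4.
Augment s→b→c→t: bottleneck 1, flow now 5.
Augment s→b→d→t: bottleneck 1, flow now 6.
No augmenting path remains; maximum flow = 6.
By max-flow min-cut, the minimum cut capacity equals the max flow.
In the residual graph, reachable from s: {s}.
Min-cut edges: s→a (4), s→b (2); capacity 4 + 2 = 6.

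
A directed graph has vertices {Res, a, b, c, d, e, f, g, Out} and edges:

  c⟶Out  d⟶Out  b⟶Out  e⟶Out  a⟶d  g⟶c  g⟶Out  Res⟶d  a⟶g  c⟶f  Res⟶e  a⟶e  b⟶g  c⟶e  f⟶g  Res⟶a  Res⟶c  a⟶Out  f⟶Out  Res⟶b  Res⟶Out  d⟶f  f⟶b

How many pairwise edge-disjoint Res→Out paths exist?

6

Assign every edge capacity 1; by Menger, the answer equals the max flow.
Path Res→Out (+1); total 1.
Path Res→a→Out (+1); total 2.
Path Res→b→Out (+1); total 3.
Path Res→c→Out (+1); total 4.
Path Res→d→Out (+1); total 5.
Path Res→e→Out (+1); total 6.
No residual Res→Out path; max flow = 6.
Certifying cut of size 6: {Res→Out, Res→a, Res→b, Res→c, Res→d, Res→e}.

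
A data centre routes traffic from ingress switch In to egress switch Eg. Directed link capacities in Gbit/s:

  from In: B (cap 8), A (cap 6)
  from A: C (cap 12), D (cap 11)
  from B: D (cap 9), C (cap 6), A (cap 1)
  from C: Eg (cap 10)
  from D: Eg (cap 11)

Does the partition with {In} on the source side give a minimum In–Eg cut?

Given cut capacity: 6 + 8 = 14.
Augment In→A→C→Eg: bottleneck 6, flow now 6.
Augment In→B→C→Eg: bottleneck 4, flow now 10.
Augment In→B→D→Eg: bottleneck 4, flow now 14.
No augmenting path remains; maximum flow = 14.
Cut capacity 14 equals the max flow, so it is a minimum cut.

Yes — it is a minimum cut (capacity 14).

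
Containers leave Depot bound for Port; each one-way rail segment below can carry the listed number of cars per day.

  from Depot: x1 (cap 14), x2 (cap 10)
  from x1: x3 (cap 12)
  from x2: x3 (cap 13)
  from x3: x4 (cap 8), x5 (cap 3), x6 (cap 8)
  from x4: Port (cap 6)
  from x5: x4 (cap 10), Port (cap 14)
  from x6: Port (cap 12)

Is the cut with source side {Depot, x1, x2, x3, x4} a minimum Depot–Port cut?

Yes — it is a minimum cut (capacity 17).

Given cut capacity: 3 + 8 + 6 = 17.
Augment Depot→x1→x3→x4→Port: bottleneck 6, flow now 6.
Augment Depot→x1→x3→x5→Port: bottleneck 3, flow now 9.
Augment Depot→x1→x3→x6→Port: bottleneck 3, flow now 12.
Augment Depot→x2→x3→x6→Port: bottleneck 5, flow now 17.
No augmenting path remains; maximum flow = 17.
Cut capacity 17 equals the max flow, so it is a minimum cut.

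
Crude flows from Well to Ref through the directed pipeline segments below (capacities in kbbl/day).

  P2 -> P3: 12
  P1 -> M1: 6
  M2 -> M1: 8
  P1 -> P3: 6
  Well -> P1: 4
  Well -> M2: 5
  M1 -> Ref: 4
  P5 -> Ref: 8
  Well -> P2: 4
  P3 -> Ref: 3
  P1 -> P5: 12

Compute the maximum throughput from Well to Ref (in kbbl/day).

11

Augment Well→P2→P3→Ref: bottleneck 3, flow now 3.
Augment Well→M2→M1→Ref: bottleneck 4, flow now 7.
Augment Well→P1→P5→Ref: bottleneck 4, flow now 11.
No augmenting path remains; maximum flow = 11.
In the residual graph, reachable from Well: {Well, P2, M2, P3, M1}.
Min-cut edges: Well→P1 (4), P3→Ref (3), M1→Ref (4); capacity 4 + 3 + 4 = 11.
This cut is saturated, so no flow can exceed 11.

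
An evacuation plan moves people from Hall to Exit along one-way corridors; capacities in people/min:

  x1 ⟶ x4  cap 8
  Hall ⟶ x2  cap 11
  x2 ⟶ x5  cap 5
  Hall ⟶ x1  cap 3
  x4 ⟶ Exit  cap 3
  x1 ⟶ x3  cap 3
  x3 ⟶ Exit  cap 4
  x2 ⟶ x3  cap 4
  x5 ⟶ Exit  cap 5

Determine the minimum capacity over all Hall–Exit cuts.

12

Augment Hall→x1→x3→Exit: bottleneck 3, flow now 3.
Augment Hall→x2→x3→Exit: bottleneck 1, flow now 4.
Augment Hall→x2→x5→Exit: bottleneck 5, flow now 9.
Augment Hall→x2→x3→x1→x4→Exit: bottleneck 3, flow now 12. (uses reverse residual edge)
No augmenting path remains; maximum flow = 12.
By max-flow min-cut, the minimum cut capacity equals the max flow.
In the residual graph, reachable from Hall: {Hall, x2}.
Min-cut edges: Hall→x1 (3), x2→x3 (4), x2→x5 (5); capacity 3 + 4 + 5 = 12.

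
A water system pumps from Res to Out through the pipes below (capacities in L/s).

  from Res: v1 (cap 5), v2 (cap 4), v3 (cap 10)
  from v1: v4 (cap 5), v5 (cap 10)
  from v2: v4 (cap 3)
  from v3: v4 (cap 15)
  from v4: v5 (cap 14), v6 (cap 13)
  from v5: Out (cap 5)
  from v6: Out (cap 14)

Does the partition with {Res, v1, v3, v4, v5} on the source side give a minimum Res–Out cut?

Given cut capacity: 4 + 13 + 5 = 22.
Augment Res→v1→v5→Out: bottleneck 5, flow now 5.
Augment Res→v2→v4→v6→Out: bottleneck 3, flow now 8.
Augment Res→v3→v4→v6→Out: bottleneck 10, flow now 18.
No augmenting path remains; maximum flow = 18.
In the residual graph, reachable from Res: {Res, v2}.
Min-cut edges: Res→v1 (5), Res→v3 (10), v2→v4 (3); capacity 5 + 10 + 3 = 18.
Cut capacity 22 exceeds the max flow 18, so it is not minimum.

No — its capacity is 22, but the minimum cut has capacity 18.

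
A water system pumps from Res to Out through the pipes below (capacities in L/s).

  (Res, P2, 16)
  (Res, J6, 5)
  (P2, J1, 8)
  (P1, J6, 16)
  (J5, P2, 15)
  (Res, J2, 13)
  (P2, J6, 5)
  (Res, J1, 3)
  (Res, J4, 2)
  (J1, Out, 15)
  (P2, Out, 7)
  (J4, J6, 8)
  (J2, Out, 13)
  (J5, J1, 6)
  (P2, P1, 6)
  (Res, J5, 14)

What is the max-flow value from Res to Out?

Augment Res→P2→Out: bottleneck 7, flow now 7.
Augment Res→J2→Out: bottleneck 13, flow now 20.
Augment Res→J1→Out: bottleneck 3, flow now 23.
Augment Res→J5→J1→Out: bottleneck 6, flow now 29.
Augment Res→P2→J1→Out: bottleneck 6, flow now 35.
No augmenting path remains; maximum flow = 35.
In the residual graph, reachable from Res: {Res, J5, P2, J4, P1, J6, J1}.
Min-cut edges: Res→J2 (13), P2→Out (7), J1→Out (15); capacity 13 + 7 + 15 = 35.
This cut is saturated, so no flow can exceed 35.

35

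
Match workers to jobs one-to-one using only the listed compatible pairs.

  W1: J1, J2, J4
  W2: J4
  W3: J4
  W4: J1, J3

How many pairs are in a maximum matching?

3

Unit-capacity flow: source→left, listed edges, right→sink; max matching = max flow.
Augmenting path W1→J1 (+1); matched 1.
Augmenting path W2→J4 (+1); matched 2.
Augmenting path W4→J3 (+1); matched 3.
No augmenting path remains; maximum matching = 3.
König certificate: {W1, W4, J4} is a vertex cover of size 3 (every listed pair touches it), so no matching can be larger.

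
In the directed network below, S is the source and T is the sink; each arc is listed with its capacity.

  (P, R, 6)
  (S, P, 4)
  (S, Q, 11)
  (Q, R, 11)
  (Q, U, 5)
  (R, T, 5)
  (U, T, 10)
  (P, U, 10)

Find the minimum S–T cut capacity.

Augment S→P→R→T: bottleneck 4, flow now 4.
Augment S→Q→R→T: bottleneck 1, flow now 5.
Augment S→Q→U→T: bottleneck 5, flow now 10.
Augment S→Q→R→P→U→T: bottleneck 4, flow now 14. (uses reverse residual edge)
No augmenting path remains; maximum flow = 14.
By max-flow min-cut, the minimum cut capacity equals the max flow.
In the residual graph, reachable from S: {S, Q, R}.
Min-cut edges: S→P (4), Q→U (5), R→T (5); capacity 4 + 5 + 5 = 14.

14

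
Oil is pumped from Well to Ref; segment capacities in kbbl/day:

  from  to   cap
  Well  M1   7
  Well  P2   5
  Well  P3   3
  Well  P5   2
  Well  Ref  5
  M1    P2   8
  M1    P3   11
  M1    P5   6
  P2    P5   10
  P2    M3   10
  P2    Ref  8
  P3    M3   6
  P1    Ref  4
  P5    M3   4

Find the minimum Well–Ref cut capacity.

13

Augment Well→Ref: bottleneck 5, flow now 5.
Augment Well→P2→Ref: bottleneck 5, flow now 10.
Augment Well→M1→P2→Ref: bottleneck 3, flow now 13.
No augmenting path remains; maximum flow = 13.
By max-flow min-cut, the minimum cut capacity equals the max flow.
In the residual graph, reachable from Well: {Well, M1, P2, P3, P5, M3}.
Min-cut edges: Well→Ref (5), P2→Ref (8); capacity 5 + 8 = 13.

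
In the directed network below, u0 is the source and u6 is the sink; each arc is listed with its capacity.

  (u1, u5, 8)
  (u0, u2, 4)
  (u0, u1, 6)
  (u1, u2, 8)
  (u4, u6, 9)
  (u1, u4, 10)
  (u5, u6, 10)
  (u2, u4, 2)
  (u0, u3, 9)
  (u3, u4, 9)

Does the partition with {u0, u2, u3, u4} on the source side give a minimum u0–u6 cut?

Yes — it is a minimum cut (capacity 15).

Given cut capacity: 6 + 9 = 15.
Augment u0→u1→u4→u6: bottleneck 6, flow now 6.
Augment u0→u2→u4→u6: bottleneck 2, flow now 8.
Augment u0→u3→u4→u6: bottleneck 1, flow now 9.
Augment u0→u3→u4→u1→u5→u6: bottleneck 6, flow now 15. (uses reverse residual edge)
No augmenting path remains; maximum flow = 15.
Cut capacity 15 equals the max flow, so it is a minimum cut.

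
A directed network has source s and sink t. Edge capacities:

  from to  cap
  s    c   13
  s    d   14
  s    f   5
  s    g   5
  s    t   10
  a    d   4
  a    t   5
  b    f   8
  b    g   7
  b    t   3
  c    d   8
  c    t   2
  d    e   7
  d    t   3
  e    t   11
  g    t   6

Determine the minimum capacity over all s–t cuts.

27

Augment s→t: bottleneck 10, flow now 10.
Augment s→c→t: bottleneck 2, flow now 12.
Augment s→d→t: bottleneck 3, flow now 15.
Augment s→g→t: bottleneck 5, flow now 20.
Augment s→d→e→t: bottleneck 7, flow now 27.
No augmenting path remains; maximum flow = 27.
By max-flow min-cut, the minimum cut capacity equals the max flow.
In the residual graph, reachable from s: {s, c, d, f}.
Min-cut edges: s→g (5), s→t (10), c→t (2), d→e (7), d→t (3); capacity 5 + 10 + 2 + 7 + 3 = 27.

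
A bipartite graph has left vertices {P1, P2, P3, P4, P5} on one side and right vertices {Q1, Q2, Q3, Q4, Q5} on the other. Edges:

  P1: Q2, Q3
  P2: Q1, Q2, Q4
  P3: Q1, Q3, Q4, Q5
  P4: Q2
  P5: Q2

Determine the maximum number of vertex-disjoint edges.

4

Unit-capacity flow: source→left, listed edges, right→sink; max matching = max flow.
Augmenting path P1→Q2 (+1); matched 1.
Augmenting path P2→Q1 (+1); matched 2.
Augmenting path P3→Q3 (+1); matched 3.
Augmenting path P4→Q2→P1→Q3→P3→Q4 (+1); matched 4.
No augmenting path remains; maximum matching = 4.
König certificate: {P1, P2, P3, Q2} is a vertex cover of size 4 (every listed pair touches it), so no matching can be larger.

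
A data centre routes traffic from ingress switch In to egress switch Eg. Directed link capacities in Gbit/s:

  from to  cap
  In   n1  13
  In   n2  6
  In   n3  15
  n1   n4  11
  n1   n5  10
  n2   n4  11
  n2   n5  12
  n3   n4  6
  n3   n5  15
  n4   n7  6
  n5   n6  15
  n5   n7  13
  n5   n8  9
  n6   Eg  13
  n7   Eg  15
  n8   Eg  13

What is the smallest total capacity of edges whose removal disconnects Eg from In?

Augment In→n1→n4→n7→Eg: bottleneck 6, flow now 6.
Augment In→n1→n5→n6→Eg: bottleneck 7, flow now 13.
Augment In→n2→n5→n6→Eg: bottleneck 6, flow now 19.
Augment In→n3→n5→n7→Eg: bottleneck 9, flow now 28.
Augment In→n3→n5→n8→Eg: bottleneck 6, flow now 34.
No augmenting path remains; maximum flow = 34.
By max-flow min-cut, the minimum cut capacity equals the max flow.
In the residual graph, reachable from In: {In}.
Min-cut edges: In→n1 (13), In→n2 (6), In→n3 (15); capacity 13 + 6 + 15 = 34.

34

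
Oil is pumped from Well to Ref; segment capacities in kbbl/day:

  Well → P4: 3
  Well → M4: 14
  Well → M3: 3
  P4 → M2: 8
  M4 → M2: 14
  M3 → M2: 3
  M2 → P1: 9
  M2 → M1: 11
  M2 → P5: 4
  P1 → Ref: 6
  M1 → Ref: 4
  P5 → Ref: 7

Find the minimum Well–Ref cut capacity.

Augment Well→P4→M2→P1→Ref: bottleneck 3, flow now 3.
Augment Well→M4→M2→P1→Ref: bottleneck 3, flow now 6.
Augment Well→M4→M2→M1→Ref: bottleneck 4, flow now 10.
Augment Well→M4→M2→P5→Ref: bottleneck 4, flow now 14.
No augmenting path remains; maximum flow = 14.
By max-flow min-cut, the minimum cut capacity equals the max flow.
In the residual graph, reachable from Well: {Well, P4, M4, M3, M2, P1, M1}.
Min-cut edges: M2→P5 (4), P1→Ref (6), M1→Ref (4); capacity 4 + 6 + 4 = 14.

14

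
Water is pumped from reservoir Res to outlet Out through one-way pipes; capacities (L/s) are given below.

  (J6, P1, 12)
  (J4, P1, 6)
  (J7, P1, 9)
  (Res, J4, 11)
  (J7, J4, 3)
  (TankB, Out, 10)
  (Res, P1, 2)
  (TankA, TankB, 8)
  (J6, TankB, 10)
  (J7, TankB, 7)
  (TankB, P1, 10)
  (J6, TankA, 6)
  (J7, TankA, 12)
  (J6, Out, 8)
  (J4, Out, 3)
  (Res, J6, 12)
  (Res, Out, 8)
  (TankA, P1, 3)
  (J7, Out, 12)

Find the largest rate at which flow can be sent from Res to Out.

Augment Res→Out: bottleneck 8, flow now 8.
Augment Res→J6→Out: bottleneck 8, flow now 16.
Augment Res→J4→Out: bottleneck 3, flow now 19.
Augment Res→J6→TankB→Out: bottleneck 4, flow now 23.
No augmenting path remains; maximum flow = 23.
In the residual graph, reachable from Res: {Res, J4, P1}.
Min-cut edges: Res→J6 (12), Res→Out (8), J4→Out (3); capacity 12 + 8 + 3 = 23.
This cut is saturated, so no flow can exceed 23.

23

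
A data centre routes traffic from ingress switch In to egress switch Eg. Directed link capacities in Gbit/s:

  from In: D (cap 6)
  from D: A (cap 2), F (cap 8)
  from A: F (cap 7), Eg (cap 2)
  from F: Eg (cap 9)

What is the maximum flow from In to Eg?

Augment In→D→A→Eg: bottleneck 2, flow now 2.
Augment In→D→F→Eg: bottleneck 4, flow now 6.
No augmenting path remains; maximum flow = 6.
In the residual graph, reachable from In: {In}.
Min-cut edges: In→D (6); capacity 6 = 6.
This cut is saturated, so no flow can exceed 6.

6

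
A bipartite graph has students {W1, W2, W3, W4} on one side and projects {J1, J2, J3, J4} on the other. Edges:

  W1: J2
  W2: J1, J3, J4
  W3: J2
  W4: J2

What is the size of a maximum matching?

Unit-capacity flow: source→left, listed edges, right→sink; max matching = max flow.
Augmenting path W1→J2 (+1); matched 1.
Augmenting path W2→J1 (+1); matched 2.
No augmenting path remains; maximum matching = 2.
König certificate: {W2, J2} is a vertex cover of size 2 (every listed pair touches it), so no matching can be larger.

2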